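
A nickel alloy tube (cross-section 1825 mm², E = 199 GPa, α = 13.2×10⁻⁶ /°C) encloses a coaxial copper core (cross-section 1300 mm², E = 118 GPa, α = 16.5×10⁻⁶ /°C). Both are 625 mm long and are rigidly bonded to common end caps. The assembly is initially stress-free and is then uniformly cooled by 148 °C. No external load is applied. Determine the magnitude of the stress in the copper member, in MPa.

The copper has the larger α, so on cooling it would change length more than the nickel alloy if both were free. The rigid plates force a common final length, so the copper is put into tension and the nickel alloy into compression, with equal and opposite forces P (no external load).
Equating the net (thermal + elastic) strains gives |α₁ − α₂|·ΔT = P·[1/(A₁E₁) + 1/(A₂E₂)].
|α₁ − α₂|·ΔT = 3.3×10⁻⁶ × 148 = 0.0004884.
1/(A₁E₁) + 1/(A₂E₂) = 1/(1825×199×10³) + 1/(1300×118×10³) = 9.272×10⁻⁹ N⁻¹.
So P = 0.0004884 / 9.272×10⁻⁹ = 52.67 kN.
σ_{copper} = P/A₂ = 52670/1300 = 40.52 MPa, tensile.

σ ≈ 40.5 MPa (tensile)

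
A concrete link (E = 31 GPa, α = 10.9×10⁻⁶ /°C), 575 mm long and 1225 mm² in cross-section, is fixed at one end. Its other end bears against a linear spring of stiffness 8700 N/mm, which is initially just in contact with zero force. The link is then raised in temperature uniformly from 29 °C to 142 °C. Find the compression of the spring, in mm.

δ ≈ 0.626 mm

The unrestrained thermal change is αΔT L = 10.9×10⁻⁶ × 113 × 575 = 0.7082 mm.
Let P be the compressive force at the spring. The link shortens elastically by PL/(AE) and the spring compresses by P/k; together these equal δ_free.
So P = δ_free / [L/(AE) + 1/k] = 0.7082 / [ 575/(1225×31×10³) + 1/(8700) ].
P = 0.7082 / 0.0001301 = 5444 N.
Spring compression = P/k = 5444/(8700) = 0.6258 mm.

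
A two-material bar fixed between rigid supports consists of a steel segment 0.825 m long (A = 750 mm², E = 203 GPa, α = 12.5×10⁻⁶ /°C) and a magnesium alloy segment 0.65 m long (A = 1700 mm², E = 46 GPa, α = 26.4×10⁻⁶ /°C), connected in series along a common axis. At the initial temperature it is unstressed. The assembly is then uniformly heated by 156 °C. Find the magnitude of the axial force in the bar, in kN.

Free thermal expansion of the whole bar: Σ αᵢΔT Lᵢ = 12.5×10⁻⁶×156×825 + 26.4×10⁻⁶×156×650 = 4.286 mm.
The walls prevent any net length change, so an axial force P (same in every segment) develops. Compatibility: P · Σ Lᵢ/(AᵢEᵢ) = δ_free.
The series flexibility is Σ Lᵢ/(AᵢEᵢ) = 825/(750×203×10³) + 650/(1700×46×10³) = 1.373×10⁻⁵ mm/N.
Hence P = δ_free / Σ(L/AE) = 4.286/1.373×10⁻⁵ = 312.1 kN (compressive).

P ≈ 312 kN (compressive)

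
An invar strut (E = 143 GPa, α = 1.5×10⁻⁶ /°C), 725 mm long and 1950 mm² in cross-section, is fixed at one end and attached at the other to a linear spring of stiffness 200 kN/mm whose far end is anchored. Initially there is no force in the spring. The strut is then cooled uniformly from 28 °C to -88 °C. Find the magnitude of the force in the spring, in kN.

Free thermal contraction: δ_free = αΔT L = 1.5×10⁻⁶ × 116 × 725 = 0.1262 mm.
Let P be the tensile force in the spring. The strut extends elastically by PL/(AE) and the spring stretches by P/k; together these equal δ_free.
So P = δ_free / [L/(AE) + 1/k] = 0.1262 / [ 725/(1950×143×10³) + 1/(200×10³) ].
P = 0.1262 / 7.6×10⁻⁶ = 16600 N.

P ≈ 16.6 kN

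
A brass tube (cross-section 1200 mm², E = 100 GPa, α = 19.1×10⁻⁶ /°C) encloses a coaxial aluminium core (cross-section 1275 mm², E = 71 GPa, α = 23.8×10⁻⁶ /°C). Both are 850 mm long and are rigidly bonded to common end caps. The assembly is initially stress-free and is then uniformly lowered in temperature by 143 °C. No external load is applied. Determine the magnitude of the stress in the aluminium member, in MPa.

Equilibrium of a rigid end plate with no external load gives equal and opposite internal forces ±P in the two members. Since α_{aluminium} > α_{brass}, cooling drives the aluminium into tension and the brass into compression.
Compatibility of the two members (thermal + elastic change equal): (α₁ − α₂)ΔT = P·[1/(A₁E₁) + 1/(A₂E₂)].
|α₁ − α₂|·ΔT = 4.7×10⁻⁶ × 143 = 0.0006721.
1/(A₁E₁) + 1/(A₂E₂) = 1/(1200×100×10³) + 1/(1275×71×10³) = 1.938×10⁻⁸ N⁻¹.
So P = 0.0006721 / 1.938×10⁻⁸ = 34.68 kN.
σ_{aluminium} = P/A₂ = 34680/1275 = 27.2 MPa, tensile.

σ ≈ 27.2 MPa (tensile)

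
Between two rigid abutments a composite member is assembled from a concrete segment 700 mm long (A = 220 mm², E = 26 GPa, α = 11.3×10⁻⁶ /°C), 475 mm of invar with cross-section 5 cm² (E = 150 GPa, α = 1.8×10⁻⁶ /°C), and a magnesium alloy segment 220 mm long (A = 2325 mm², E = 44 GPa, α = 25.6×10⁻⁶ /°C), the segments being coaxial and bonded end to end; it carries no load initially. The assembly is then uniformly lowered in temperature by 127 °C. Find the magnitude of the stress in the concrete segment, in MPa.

With the walls removed the bar would change length by δ_free = Σ αᵢΔT Lᵢ = 11.3×10⁻⁶×127×700 + 1.8×10⁻⁶×127×475 + 25.6×10⁻⁶×127×220 = 1.828 mm.
Since the ends are fixed, an axial force P builds up, equal in every segment, with P · Σ Lᵢ/(AᵢEᵢ) = δ_free.
The series flexibility is Σ Lᵢ/(AᵢEᵢ) = 700/(220×26×10³) + 475/(500×150×10³) + 220/(2325×44×10³) = 0.0001309 mm/N.
Hence P = δ_free / Σ(L/AE) = 1.828/0.0001309 = 13.97 kN (tensile).
σ_{concrete} = P / A = 13970 / 220 = 63.51 MPa.

σ ≈ 63.5 MPa (tensile)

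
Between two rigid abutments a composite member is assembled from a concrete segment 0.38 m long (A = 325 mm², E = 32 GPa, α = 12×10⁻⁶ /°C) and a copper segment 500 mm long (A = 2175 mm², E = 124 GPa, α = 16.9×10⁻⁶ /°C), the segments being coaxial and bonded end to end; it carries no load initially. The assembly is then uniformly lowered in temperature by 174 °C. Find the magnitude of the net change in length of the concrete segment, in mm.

|ΔL| ≈ 1.36 mm

With the walls removed the bar would change length by δ_free = Σ αᵢΔT Lᵢ = 12×10⁻⁶×174×380 + 16.9×10⁻⁶×174×500 = 2.264 mm.
The walls prevent any net length change, so an axial force P (same in every segment) develops. Compatibility: P · Σ Lᵢ/(AᵢEᵢ) = δ_free.
The series flexibility is Σ Lᵢ/(AᵢEᵢ) = 380/(325×32×10³) + 500/(2175×124×10³) = 3.839×10⁻⁵ mm/N.
So P = 2.264 / 3.839×10⁻⁵ = 58.96 kN, tensile.
For the concrete segment, free thermal change = 12×10⁻⁶×174×380 = 0.7934 mm and elastic change from P = 58960×380/(325×32×10³) = 2.154 mm; these oppose, so the net change is 1.36 mm (segment lengthens).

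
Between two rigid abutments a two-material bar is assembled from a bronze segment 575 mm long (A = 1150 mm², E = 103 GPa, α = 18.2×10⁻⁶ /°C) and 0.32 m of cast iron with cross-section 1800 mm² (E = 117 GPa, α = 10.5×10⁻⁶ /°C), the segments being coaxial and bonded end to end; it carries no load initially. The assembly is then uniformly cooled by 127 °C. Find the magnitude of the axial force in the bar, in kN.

If the supports were absent, the total length change would be Σ αᵢΔT Lᵢ = 18.2×10⁻⁶×127×575 + 10.5×10⁻⁶×127×320 = 1.756 mm.
Since the ends are fixed, an axial force P builds up, equal in every segment, with P · Σ Lᵢ/(AᵢEᵢ) = δ_free.
Σ Lᵢ/(AᵢEᵢ) = 575/(1150×103×10³) + 320/(1800×117×10³) = 6.374×10⁻⁶ mm/N.
Hence P = δ_free / Σ(L/AE) = 1.756/6.374×10⁻⁶ = 275.5 kN (tensile).

P ≈ 275 kN (tensile)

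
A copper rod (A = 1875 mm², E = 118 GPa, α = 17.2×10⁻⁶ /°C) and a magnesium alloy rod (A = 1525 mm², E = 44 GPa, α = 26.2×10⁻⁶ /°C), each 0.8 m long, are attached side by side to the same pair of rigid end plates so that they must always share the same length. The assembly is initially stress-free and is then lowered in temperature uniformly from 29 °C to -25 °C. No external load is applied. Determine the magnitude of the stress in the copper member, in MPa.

Both members must finish at the same length. With the larger α, the magnesium alloy tends to over-contract; the plates restrain it, putting the magnesium alloy in tension and the copper in compression. With no external load the two internal forces are equal and opposite, magnitude P.
Equating the net (thermal + elastic) strains gives |α₁ − α₂|·ΔT = P·[1/(A₁E₁) + 1/(A₂E₂)].
|α₁ − α₂|·ΔT = 9×10⁻⁶ × 54 = 0.000486.
1/(A₁E₁) + 1/(A₂E₂) = 1/(1875×118×10³) + 1/(1525×44×10³) = 1.942×10⁻⁸ N⁻¹.
So P = 0.000486 / 1.942×10⁻⁸ = 25.02 kN.
σ_{copper} = P/A₁ = 25020/1875 = 13.35 MPa, compressive.

σ ≈ 13.3 MPa (compressive)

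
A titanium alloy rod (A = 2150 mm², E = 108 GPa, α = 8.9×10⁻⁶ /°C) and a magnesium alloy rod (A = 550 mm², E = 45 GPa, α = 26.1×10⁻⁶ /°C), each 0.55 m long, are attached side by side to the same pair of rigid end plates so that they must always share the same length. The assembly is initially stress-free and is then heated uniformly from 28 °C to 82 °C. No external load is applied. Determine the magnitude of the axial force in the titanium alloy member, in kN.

Equilibrium of a rigid end plate with no external load gives equal and opposite internal forces ±P in the two members. Since α_{magnesium alloy} > α_{titanium alloy}, heating drives the magnesium alloy into compression and the titanium alloy into tension.
Setting the final lengths equal and cancelling L: (α₁ − α₂)ΔT = P/(A₁E₁) + P/(A₂E₂).
|α₁ − α₂|·ΔT = 17.2×10⁻⁶ × 54 = 0.0009288.
1/(A₁E₁) + 1/(A₂E₂) = 1/(2150×108×10³) + 1/(550×45×10³) = 4.471×10⁻⁸ N⁻¹.
So P = 0.0009288 / 4.471×10⁻⁸ = 20.77 kN.

P ≈ 20.8 kN (tensile in the titanium alloy)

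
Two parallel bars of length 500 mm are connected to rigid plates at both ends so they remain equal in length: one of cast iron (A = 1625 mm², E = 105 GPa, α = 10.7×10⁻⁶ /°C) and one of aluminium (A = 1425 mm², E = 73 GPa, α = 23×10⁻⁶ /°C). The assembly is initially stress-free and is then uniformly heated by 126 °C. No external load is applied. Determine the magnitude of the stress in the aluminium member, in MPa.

σ ≈ 70.3 MPa (compressive)

Equilibrium of a rigid end plate with no external load gives equal and opposite internal forces ±P in the two members. Since α_{aluminium} > α_{cast iron}, heating drives the aluminium into compression and the cast iron into tension.
Setting the final lengths equal and cancelling L: (α₁ − α₂)ΔT = P/(A₁E₁) + P/(A₂E₂).
|α₁ − α₂|·ΔT = 12.3×10⁻⁶ × 126 = 0.00155.
1/(A₁E₁) + 1/(A₂E₂) = 1/(1625×105×10³) + 1/(1425×73×10³) = 1.547×10⁻⁸ N⁻¹.
So P = 0.00155 / 1.547×10⁻⁸ = 100.2 kN.
σ_{aluminium} = P/A₂ = 100200/1425 = 70.28 MPa, compressive.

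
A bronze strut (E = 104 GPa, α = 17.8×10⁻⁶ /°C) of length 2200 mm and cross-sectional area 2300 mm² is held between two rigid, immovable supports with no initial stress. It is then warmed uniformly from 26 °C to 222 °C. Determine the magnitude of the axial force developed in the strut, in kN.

Full restraint means ε = 0, so the stress is σ = EαΔT = 104×10³ × 17.8×10⁻⁶ × 196 = 362.8 MPa.
Then P = σA = 362.8 × 2300 mm² = 834.5 kN, compressive.

P ≈ 835 kN (compressive)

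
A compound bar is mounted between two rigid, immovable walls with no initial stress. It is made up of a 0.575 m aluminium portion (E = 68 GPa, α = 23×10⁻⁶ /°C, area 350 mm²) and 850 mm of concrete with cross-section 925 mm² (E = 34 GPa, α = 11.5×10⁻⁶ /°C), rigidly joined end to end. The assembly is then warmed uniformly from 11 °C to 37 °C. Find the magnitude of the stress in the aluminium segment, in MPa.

With the walls removed the bar would change length by δ_free = Σ αᵢΔT Lᵢ = 23×10⁻⁶×26×575 + 11.5×10⁻⁶×26×850 = 0.598 mm.
The rigid supports impose zero overall length change; the single axial force P common to all segments must satisfy P Σ Lᵢ/(AᵢEᵢ) = δ_free.
The series flexibility is Σ Lᵢ/(AᵢEᵢ) = 575/(350×68×10³) + 850/(925×34×10³) = 5.119×10⁻⁵ mm/N.
So P = 0.598 / 5.119×10⁻⁵ = 11.68 kN, compressive.
σ_{aluminium} = P / A = 11680 / 350 = 33.38 MPa.

σ ≈ 33.4 MPa (compressive)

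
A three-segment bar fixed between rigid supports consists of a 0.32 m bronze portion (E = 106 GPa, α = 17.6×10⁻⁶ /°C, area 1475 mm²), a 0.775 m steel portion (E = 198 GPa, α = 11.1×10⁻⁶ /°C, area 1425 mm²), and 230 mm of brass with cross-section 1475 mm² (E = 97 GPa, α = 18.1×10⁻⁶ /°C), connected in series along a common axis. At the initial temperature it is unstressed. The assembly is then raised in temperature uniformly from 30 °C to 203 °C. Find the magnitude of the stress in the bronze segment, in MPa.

With the walls removed the bar would change length by δ_free = Σ αᵢΔT Lᵢ = 17.6×10⁻⁶×173×320 + 11.1×10⁻⁶×173×775 + 18.1×10⁻⁶×173×230 = 3.183 mm.
The rigid supports impose zero overall length change; the single axial force P common to all segments must satisfy P Σ Lᵢ/(AᵢEᵢ) = δ_free.
Σ Lᵢ/(AᵢEᵢ) = 320/(1475×106×10³) + 775/(1425×198×10³) + 230/(1475×97×10³) = 6.401×10⁻⁶ mm/N.
P = 3.183 / 6.401×10⁻⁶ = 497200 N = 497.2 kN, compressive.
σ_{bronze} = P / A = 497200 / 1475 = 337.1 MPa.

σ ≈ 337 MPa (compressive)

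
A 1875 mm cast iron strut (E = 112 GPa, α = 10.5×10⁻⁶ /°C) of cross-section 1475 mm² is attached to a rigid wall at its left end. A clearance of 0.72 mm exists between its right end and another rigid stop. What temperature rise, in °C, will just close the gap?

Contact occurs when the free expansion equals the gap: αΔT L = 0.72 mm.
So ΔT = g/(αL) = 0.72/(10.5×10⁻⁶ × 1875) = 36.57 °C.

ΔT ≈ 36.6 °C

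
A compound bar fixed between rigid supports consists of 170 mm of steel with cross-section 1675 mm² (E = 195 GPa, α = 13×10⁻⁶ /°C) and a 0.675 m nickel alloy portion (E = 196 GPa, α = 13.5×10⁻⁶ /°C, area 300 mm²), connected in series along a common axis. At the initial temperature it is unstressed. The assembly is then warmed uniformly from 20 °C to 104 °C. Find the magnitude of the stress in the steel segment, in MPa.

If the supports were absent, the total length change would be Σ αᵢΔT Lᵢ = 13×10⁻⁶×84×170 + 13.5×10⁻⁶×84×675 = 0.9511 mm.
Since the ends are fixed, an axial force P builds up, equal in every segment, with P · Σ Lᵢ/(AᵢEᵢ) = δ_free.
Σ Lᵢ/(AᵢEᵢ) = 170/(1675×195×10³) + 675/(300×196×10³) = 1.2×10⁻⁵ mm/N.
Hence P = δ_free / Σ(L/AE) = 0.9511/1.2×10⁻⁵ = 79.26 kN (compressive).
σ_{steel} = P / A = 79260 / 1675 = 47.32 MPa.

σ ≈ 47.3 MPa (compressive)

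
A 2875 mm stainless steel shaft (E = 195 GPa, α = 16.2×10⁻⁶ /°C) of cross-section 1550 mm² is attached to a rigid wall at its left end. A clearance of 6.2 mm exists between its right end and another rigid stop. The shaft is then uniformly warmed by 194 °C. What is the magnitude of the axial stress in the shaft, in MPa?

σ ≈ 192 MPa (compressive)

Free thermal elongation = αΔT L = 16.2×10⁻⁶ × 194 × 2875 = 9.036 mm.
After closing the 6.2 mm clearance, 9.036 − 6.2 = 2.836 mm of expansion remains to be suppressed by the wall.
Compatibility: PL/(AE) = 2.836 mm, so σ = P/A = E × (2.836/2875) = 192.3 MPa.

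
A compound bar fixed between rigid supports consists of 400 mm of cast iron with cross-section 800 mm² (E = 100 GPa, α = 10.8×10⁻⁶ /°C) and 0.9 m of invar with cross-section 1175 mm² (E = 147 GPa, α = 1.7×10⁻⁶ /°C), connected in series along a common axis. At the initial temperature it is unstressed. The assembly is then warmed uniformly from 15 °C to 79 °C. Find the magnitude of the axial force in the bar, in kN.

P ≈ 36.7 kN (compressive)

If the supports were absent, the total length change would be Σ αᵢΔT Lᵢ = 10.8×10⁻⁶×64×400 + 1.7×10⁻⁶×64×900 = 0.3744 mm.
The rigid supports impose zero overall length change; the single axial force P common to all segments must satisfy P Σ Lᵢ/(AᵢEᵢ) = δ_free.
Σ Lᵢ/(AᵢEᵢ) = 400/(800×100×10³) + 900/(1175×147×10³) = 1.021×10⁻⁵ mm/N.
So P = 0.3744 / 1.021×10⁻⁵ = 36.67 kN, compressive.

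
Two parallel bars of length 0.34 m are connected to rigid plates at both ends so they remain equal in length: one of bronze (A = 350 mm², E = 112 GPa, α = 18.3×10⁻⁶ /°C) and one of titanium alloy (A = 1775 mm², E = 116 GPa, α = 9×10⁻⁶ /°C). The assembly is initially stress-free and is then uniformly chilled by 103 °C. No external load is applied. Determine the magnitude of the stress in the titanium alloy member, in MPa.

σ ≈ 17.8 MPa (compressive)

Equilibrium of a rigid end plate with no external load gives equal and opposite internal forces ±P in the two members. Since α_{bronze} > α_{titanium alloy}, cooling drives the bronze into tension and the titanium alloy into compression.
Setting the final lengths equal and cancelling L: (α₁ − α₂)ΔT = P/(A₁E₁) + P/(A₂E₂).
|α₁ − α₂|·ΔT = 9.3×10⁻⁶ × 103 = 0.0009579.
1/(A₁E₁) + 1/(A₂E₂) = 1/(350×112×10³) + 1/(1775×116×10³) = 3.037×10⁻⁸ N⁻¹.
So P = 0.0009579 / 3.037×10⁻⁸ = 31.54 kN.
σ_{titanium alloy} = P/A₂ = 31540/1775 = 17.77 MPa, compressive.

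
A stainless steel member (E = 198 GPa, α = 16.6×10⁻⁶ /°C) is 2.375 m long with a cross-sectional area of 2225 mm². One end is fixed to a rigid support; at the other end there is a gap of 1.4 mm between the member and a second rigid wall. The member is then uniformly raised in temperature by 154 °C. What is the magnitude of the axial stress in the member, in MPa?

If the wall were absent the member would grow by αΔT L = 16.6×10⁻⁶ × 154 × 2375 = 6.071 mm.
The gap closes (δ_free > 1.4 mm) and the wall then resists a further 6.071 − 1.4 = 4.671 mm of expansion.
So σ = E(δ_free − g)/L = 198×10³ × 4.671/2375 = 389.5 MPa.

σ ≈ 389 MPa (compressive)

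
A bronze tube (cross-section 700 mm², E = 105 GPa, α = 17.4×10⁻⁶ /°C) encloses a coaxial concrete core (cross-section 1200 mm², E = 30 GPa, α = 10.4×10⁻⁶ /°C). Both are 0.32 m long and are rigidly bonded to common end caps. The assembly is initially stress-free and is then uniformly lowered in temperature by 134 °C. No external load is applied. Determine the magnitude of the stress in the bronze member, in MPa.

Equilibrium of a rigid end plate with no external load gives equal and opposite internal forces ±P in the two members. Since α_{bronze} > α_{concrete}, cooling drives the bronze into tension and the concrete into compression.
Setting the final lengths equal and cancelling L: (α₁ − α₂)ΔT = P/(A₁E₁) + P/(A₂E₂).
|α₁ − α₂|·ΔT = 7×10⁻⁶ × 134 = 0.000938.
1/(A₁E₁) + 1/(A₂E₂) = 1/(700×105×10³) + 1/(1200×30×10³) = 4.138×10⁻⁸ N⁻¹.
So P = 0.000938 / 4.138×10⁻⁸ = 22.67 kN.
σ_{bronze} = P/A₁ = 22670/700 = 32.38 MPa, tensile.

σ ≈ 32.4 MPa (tensile)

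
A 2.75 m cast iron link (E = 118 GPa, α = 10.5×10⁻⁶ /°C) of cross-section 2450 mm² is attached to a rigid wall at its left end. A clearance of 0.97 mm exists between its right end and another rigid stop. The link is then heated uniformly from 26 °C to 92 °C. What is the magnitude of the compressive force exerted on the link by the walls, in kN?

P ≈ 98.4 kN

If the wall were absent the link would grow by αΔT L = 10.5×10⁻⁶ × 66 × 2750 = 1.906 mm.
This exceeds the 0.97 mm gap, so the wall pushes back. The portion of expansion that must be recovered elastically is δ_free − gap = 1.906 − 0.97 = 0.9357 mm.
That suppressed elongation corresponds to σ = E·Δ/L = 118×10³ × 0.9357/2750 = 40.15 MPa.
P = σA = 40.15 × 2450 = 98.37 kN.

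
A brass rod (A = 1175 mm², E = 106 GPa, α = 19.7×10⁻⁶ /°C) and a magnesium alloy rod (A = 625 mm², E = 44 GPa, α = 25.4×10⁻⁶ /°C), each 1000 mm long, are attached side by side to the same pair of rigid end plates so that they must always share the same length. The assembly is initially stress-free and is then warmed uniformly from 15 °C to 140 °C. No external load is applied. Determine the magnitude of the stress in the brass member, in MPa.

σ ≈ 13.7 MPa (tensile)

Both members must finish at the same length. With the larger α, the magnesium alloy tends to over-expand; the plates restrain it, putting the magnesium alloy in compression and the brass in tension. With no external load the two internal forces are equal and opposite, magnitude P.
Compatibility of the two members (thermal + elastic change equal): (α₁ − α₂)ΔT = P·[1/(A₁E₁) + 1/(A₂E₂)].
|α₁ − α₂|·ΔT = 5.7×10⁻⁶ × 125 = 0.0007125.
1/(A₁E₁) + 1/(A₂E₂) = 1/(1175×106×10³) + 1/(625×44×10³) = 4.439×10⁻⁸ N⁻¹.
So P = 0.0007125 / 4.439×10⁻⁸ = 16.05 kN.
σ_{brass} = P/A₁ = 16050/1175 = 13.66 MPa, tensile.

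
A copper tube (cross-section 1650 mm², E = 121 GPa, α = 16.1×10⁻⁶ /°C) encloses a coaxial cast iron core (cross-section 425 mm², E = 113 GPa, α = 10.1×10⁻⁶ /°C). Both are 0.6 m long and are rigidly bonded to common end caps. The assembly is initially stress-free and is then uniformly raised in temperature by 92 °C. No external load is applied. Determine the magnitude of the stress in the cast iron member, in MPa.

σ ≈ 50.3 MPa (tensile)

The copper has the larger α, so on heating it would change length more than the cast iron if both were free. The rigid plates force a common final length, so the copper is put into compression and the cast iron into tension, with equal and opposite forces P (no external load).
Setting the final lengths equal and cancelling L: (α₁ − α₂)ΔT = P/(A₁E₁) + P/(A₂E₂).
|α₁ − α₂|·ΔT = 6×10⁻⁶ × 92 = 0.000552.
1/(A₁E₁) + 1/(A₂E₂) = 1/(1650×121×10³) + 1/(425×113×10³) = 2.583×10⁻⁸ N⁻¹.
So P = 0.000552 / 2.583×10⁻⁸ = 21.37 kN.
σ_{cast iron} = P/A₂ = 21370/425 = 50.28 MPa, tensile.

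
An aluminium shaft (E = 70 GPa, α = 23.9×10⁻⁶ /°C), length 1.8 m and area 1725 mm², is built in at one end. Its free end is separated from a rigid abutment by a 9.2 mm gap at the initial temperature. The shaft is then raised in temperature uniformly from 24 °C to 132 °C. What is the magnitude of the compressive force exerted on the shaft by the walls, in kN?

Free thermal elongation = αΔT L = 23.9×10⁻⁶ × 108 × 1800 = 4.646 mm.
Since δ_free = 4.65 mm is less than the 9.2 mm gap, the shaft never touches the wall. No axial force develops.

P ≈ 0 kN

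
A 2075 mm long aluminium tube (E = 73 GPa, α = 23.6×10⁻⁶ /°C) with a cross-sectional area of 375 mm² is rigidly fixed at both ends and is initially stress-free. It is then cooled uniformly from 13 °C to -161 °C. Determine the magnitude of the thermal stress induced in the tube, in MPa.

With length fixed, the mechanical strain must cancel the thermal strain αΔT = 23.6×10⁻⁶ × 174 = 4106.4×10⁻⁶.
Hence σ = E·αΔT = 73×10³ × 4106.4×10⁻⁶ = 299.8 MPa, tensile.

σ ≈ 300 MPa (tensile)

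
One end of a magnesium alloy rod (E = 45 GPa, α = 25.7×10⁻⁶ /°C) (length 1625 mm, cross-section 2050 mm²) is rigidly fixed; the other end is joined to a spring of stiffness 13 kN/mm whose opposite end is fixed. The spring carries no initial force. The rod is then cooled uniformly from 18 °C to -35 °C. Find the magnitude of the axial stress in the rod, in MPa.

σ ≈ 11.4 MPa (tensile)

The unrestrained thermal change is αΔT L = 25.7×10⁻⁶ × 53 × 1625 = 2.213 mm.
Let P be the tensile force in the spring. The rod extends elastically by PL/(AE) and the spring stretches by P/k; together these equal δ_free.
P [ L/(AE) + 1/k ] = δ_free → P [ 1625/(2050×45×10³) + 1/(13×10³) ] = 2.213.
P = 2.213 / 9.454×10⁻⁵ = 23410 N.
σ = P/A = 23410/2050 = 11.42 MPa.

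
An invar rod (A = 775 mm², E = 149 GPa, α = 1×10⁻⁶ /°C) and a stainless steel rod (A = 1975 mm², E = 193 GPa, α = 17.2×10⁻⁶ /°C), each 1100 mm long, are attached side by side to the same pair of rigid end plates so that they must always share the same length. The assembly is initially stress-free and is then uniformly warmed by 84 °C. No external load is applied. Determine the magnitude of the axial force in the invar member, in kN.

P ≈ 121 kN (tensile in the invar)

Both members must finish at the same length. With the larger α, the stainless steel tends to over-expand; the plates restrain it, putting the stainless steel in compression and the invar in tension. With no external load the two internal forces are equal and opposite, magnitude P.
Compatibility of the two members (thermal + elastic change equal): (α₁ − α₂)ΔT = P·[1/(A₁E₁) + 1/(A₂E₂)].
|α₁ − α₂|·ΔT = 16.2×10⁻⁶ × 84 = 0.001361.
1/(A₁E₁) + 1/(A₂E₂) = 1/(775×149×10³) + 1/(1975×193×10³) = 1.128×10⁻⁸ N⁻¹.
So P = 0.001361 / 1.128×10⁻⁸ = 120.6 kN.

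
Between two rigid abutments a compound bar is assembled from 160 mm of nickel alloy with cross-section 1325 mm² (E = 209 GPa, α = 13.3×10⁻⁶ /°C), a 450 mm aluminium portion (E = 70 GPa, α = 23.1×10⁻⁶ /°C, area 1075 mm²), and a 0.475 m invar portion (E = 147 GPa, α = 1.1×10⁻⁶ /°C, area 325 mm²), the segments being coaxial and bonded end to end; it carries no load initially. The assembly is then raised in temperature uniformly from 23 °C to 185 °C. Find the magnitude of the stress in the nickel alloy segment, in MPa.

σ ≈ 96.7 MPa (compressive)

With the walls removed the bar would change length by δ_free = Σ αᵢΔT Lᵢ = 13.3×10⁻⁶×162×160 + 23.1×10⁻⁶×162×450 + 1.1×10⁻⁶×162×475 = 2.113 mm.
Since the ends are fixed, an axial force P builds up, equal in every segment, with P · Σ Lᵢ/(AᵢEᵢ) = δ_free.
Σ Lᵢ/(AᵢEᵢ) = 160/(1325×209×10³) + 450/(1075×70×10³) + 475/(325×147×10³) = 1.65×10⁻⁵ mm/N.
P = 2.113 / 1.65×10⁻⁵ = 128100 N = 128.1 kN, compressive.
σ_{nickel alloy} = P / A = 128100 / 1325 = 96.66 MPa.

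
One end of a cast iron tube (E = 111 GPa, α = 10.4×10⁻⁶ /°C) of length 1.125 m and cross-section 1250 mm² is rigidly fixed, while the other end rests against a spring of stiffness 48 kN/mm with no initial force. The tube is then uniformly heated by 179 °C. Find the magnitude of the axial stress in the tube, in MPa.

Free thermal expansion: δ_free = αΔT L = 10.4×10⁻⁶ × 179 × 1125 = 2.094 mm.
Let P be the compressive force at the spring. The tube shortens elastically by PL/(AE) and the spring compresses by P/k; together these equal δ_free.
P [ L/(AE) + 1/k ] = δ_free → P [ 1125/(1250×111×10³) + 1/(48×10³) ] = 2.094.
P = 2.094 / 2.894×10⁻⁵ = 72360 N.
σ = P/A = 72360/1250 = 57.89 MPa.

σ ≈ 57.9 MPa (compressive)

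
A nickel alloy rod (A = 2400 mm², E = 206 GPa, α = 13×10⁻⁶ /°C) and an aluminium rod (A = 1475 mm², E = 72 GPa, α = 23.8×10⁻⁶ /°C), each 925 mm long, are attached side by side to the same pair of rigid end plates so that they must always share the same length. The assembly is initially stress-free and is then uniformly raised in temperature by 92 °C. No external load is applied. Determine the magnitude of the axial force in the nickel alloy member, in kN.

P ≈ 86.9 kN (tensile in the nickel alloy)

The aluminium has the larger α, so on heating it would change length more than the nickel alloy if both were free. The rigid plates force a common final length, so the aluminium is put into compression and the nickel alloy into tension, with equal and opposite forces P (no external load).
Equating the net (thermal + elastic) strains gives |α₁ − α₂|·ΔT = P·[1/(A₁E₁) + 1/(A₂E₂)].
|α₁ − α₂|·ΔT = 10.8×10⁻⁶ × 92 = 0.0009936.
1/(A₁E₁) + 1/(A₂E₂) = 1/(2400×206×10³) + 1/(1475×72×10³) = 1.144×10⁻⁸ N⁻¹.
So P = 0.0009936 / 1.144×10⁻⁸ = 86.86 kN.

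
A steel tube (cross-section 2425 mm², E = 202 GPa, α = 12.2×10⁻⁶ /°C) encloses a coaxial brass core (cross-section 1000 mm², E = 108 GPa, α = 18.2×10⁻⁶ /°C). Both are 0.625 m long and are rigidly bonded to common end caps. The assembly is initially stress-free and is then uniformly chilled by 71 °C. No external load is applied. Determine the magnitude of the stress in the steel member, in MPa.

σ ≈ 15.5 MPa (compressive)

The brass has the larger α, so on cooling it would change length more than the steel if both were free. The rigid plates force a common final length, so the brass is put into tension and the steel into compression, with equal and opposite forces P (no external load).
Equating the net (thermal + elastic) strains gives |α₁ − α₂|·ΔT = P·[1/(A₁E₁) + 1/(A₂E₂)].
|α₁ − α₂|·ΔT = 6×10⁻⁶ × 71 = 0.000426.
1/(A₁E₁) + 1/(A₂E₂) = 1/(2425×202×10³) + 1/(1000×108×10³) = 1.13×10⁻⁸ N⁻¹.
So P = 0.000426 / 1.13×10⁻⁸ = 37.7 kN.
σ_{steel} = P/A₁ = 37700/2425 = 15.55 MPa, compressive.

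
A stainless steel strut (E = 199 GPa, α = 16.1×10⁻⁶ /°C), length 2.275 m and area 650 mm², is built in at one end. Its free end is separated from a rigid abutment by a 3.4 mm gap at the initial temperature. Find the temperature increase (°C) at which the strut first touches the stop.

ΔT ≈ 92.8 °C

The gap closes when αΔT L = 3.4 mm, since the strut is still unstressed at that instant.
ΔT = 3.4 / (16.1×10⁻⁶ × 2275) = 92.83 °C.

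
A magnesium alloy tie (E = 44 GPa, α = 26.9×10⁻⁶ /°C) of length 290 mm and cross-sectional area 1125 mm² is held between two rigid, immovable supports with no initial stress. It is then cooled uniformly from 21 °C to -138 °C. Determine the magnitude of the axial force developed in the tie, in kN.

Full restraint means ε = 0, so the stress is σ = EαΔT = 44×10³ × 26.9×10⁻⁶ × 159 = 188.2 MPa.
Axial force P = σA = 188.2 × 1125 = 211700 N = 211.7 kN, tensile.

P ≈ 212 kN (tensile)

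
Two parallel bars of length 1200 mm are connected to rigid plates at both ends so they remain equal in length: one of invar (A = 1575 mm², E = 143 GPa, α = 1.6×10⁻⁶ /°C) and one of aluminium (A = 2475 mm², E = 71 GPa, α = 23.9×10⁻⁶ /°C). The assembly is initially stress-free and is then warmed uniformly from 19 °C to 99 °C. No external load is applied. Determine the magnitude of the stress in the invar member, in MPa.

The aluminium has the larger α, so on heating it would change length more than the invar if both were free. The rigid plates force a common final length, so the aluminium is put into compression and the invar into tension, with equal and opposite forces P (no external load).
Compatibility of the two members (thermal + elastic change equal): (α₁ − α₂)ΔT = P·[1/(A₁E₁) + 1/(A₂E₂)].
|α₁ − α₂|·ΔT = 22.3×10⁻⁶ × 80 = 0.001784.
1/(A₁E₁) + 1/(A₂E₂) = 1/(1575×143×10³) + 1/(2475×71×10³) = 1.013×10⁻⁸ N⁻¹.
P = 0.001784 / 1.013×10⁻⁸ = 176100 N = 176.1 kN.
σ_{invar} = P/A₁ = 176100/1575 = 111.8 MPa, tensile.

σ ≈ 112 MPa (tensile)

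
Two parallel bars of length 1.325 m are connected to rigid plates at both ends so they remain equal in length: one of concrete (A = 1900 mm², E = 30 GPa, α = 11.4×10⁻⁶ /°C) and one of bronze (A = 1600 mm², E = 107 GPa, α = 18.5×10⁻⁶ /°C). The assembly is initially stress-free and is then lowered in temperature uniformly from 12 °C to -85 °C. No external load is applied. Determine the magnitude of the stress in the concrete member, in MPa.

The bronze has the larger α, so on cooling it would change length more than the concrete if both were free. The rigid plates force a common final length, so the bronze is put into tension and the concrete into compression, with equal and opposite forces P (no external load).
Setting the final lengths equal and cancelling L: (α₁ − α₂)ΔT = P/(A₁E₁) + P/(A₂E₂).
|α₁ − α₂|·ΔT = 7.1×10⁻⁶ × 97 = 0.0006887.
1/(A₁E₁) + 1/(A₂E₂) = 1/(1900×30×10³) + 1/(1600×107×10³) = 2.338×10⁻⁸ N⁻¹.
So P = 0.0006887 / 2.338×10⁻⁸ = 29.45 kN.
σ_{concrete} = P/A₁ = 29450/1900 = 15.5 MPa, compressive.

σ ≈ 15.5 MPa (compressive)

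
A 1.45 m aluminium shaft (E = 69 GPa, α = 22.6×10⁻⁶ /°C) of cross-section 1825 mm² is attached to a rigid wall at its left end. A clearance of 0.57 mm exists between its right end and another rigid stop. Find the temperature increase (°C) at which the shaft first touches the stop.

ΔT ≈ 17.4 °C

Contact occurs when the free expansion equals the gap: αΔT L = 0.57 mm.
ΔT = 0.57 / (22.6×10⁻⁶ × 1450) = 17.39 °C.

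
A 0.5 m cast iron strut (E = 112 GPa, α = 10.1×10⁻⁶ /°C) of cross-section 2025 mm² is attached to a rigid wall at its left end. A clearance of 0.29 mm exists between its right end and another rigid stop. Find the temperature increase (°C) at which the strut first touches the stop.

ΔT ≈ 57.4 °C

Contact occurs when the free expansion equals the gap: αΔT L = 0.29 mm.
So ΔT = g/(αL) = 0.29/(10.1×10⁻⁶ × 500) = 57.43 °C.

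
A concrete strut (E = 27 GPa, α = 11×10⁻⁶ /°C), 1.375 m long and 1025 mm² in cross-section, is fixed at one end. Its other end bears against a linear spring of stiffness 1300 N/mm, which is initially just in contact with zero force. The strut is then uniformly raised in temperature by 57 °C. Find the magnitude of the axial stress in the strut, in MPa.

The unrestrained thermal change is αΔT L = 11×10⁻⁶ × 57 × 1375 = 0.8621 mm.
Let P be the compressive force at the spring. The strut shortens elastically by PL/(AE) and the spring compresses by P/k; together these equal δ_free.
P [ L/(AE) + 1/k ] = δ_free → P [ 1375/(1025×27×10³) + 1/(1300) ] = 0.8621.
P = 0.8621 / 0.0008189 = 1053 N.
σ = P/A = 1053/1025 = 1.027 MPa.

σ ≈ 1.03 MPa (compressive)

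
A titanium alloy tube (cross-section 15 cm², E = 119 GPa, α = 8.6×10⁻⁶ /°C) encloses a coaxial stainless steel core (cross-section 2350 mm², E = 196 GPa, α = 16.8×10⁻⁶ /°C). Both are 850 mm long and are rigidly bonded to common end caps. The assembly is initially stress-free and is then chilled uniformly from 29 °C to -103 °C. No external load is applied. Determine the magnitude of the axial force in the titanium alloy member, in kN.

Equilibrium of a rigid end plate with no external load gives equal and opposite internal forces ±P in the two members. Since α_{stainless steel} > α_{titanium alloy}, cooling drives the stainless steel into tension and the titanium alloy into compression.
Equating the net (thermal + elastic) strains gives |α₁ − α₂|·ΔT = P·[1/(A₁E₁) + 1/(A₂E₂)].
|α₁ − α₂|·ΔT = 8.2×10⁻⁶ × 132 = 0.001082.
1/(A₁E₁) + 1/(A₂E₂) = 1/(1500×119×10³) + 1/(2350×196×10³) = 7.773×10⁻⁹ N⁻¹.
P = 0.001082 / 7.773×10⁻⁹ = 139200 N = 139.2 kN.

P ≈ 139 kN (compressive in the titanium alloy)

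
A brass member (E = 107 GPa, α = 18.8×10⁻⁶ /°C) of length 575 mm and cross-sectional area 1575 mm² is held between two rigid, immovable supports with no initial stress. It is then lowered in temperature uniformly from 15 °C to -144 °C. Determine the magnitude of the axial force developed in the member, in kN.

Full restraint means ε = 0, so the stress is σ = EαΔT = 107×10³ × 18.8×10⁻⁶ × 159 = 319.8 MPa.
Then P = σA = 319.8 × 1575 mm² = 503.8 kN, tensile.

P ≈ 504 kN (tensile)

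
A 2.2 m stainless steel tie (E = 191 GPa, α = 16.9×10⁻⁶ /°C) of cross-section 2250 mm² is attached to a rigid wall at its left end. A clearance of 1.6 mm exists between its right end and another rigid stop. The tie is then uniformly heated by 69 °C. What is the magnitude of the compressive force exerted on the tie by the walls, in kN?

Unrestrained expansion: δ_free = αΔT L = 16.9×10⁻⁶ × 69 × 2200 = 2.565 mm.
After closing the 1.6 mm clearance, 2.565 − 1.6 = 0.9654 mm of expansion remains to be suppressed by the wall.
Compatibility: PL/(AE) = 0.9654 mm, so σ = P/A = E × (0.9654/2200) = 83.82 MPa.
P = σA = 83.82 × 2250 = 188.6 kN.

P ≈ 189 kN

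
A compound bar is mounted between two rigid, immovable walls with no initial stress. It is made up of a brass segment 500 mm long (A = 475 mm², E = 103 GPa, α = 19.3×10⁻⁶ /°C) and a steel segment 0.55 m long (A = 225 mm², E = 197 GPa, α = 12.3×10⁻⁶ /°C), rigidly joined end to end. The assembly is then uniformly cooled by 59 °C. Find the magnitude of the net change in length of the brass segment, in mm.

If the supports were absent, the total length change would be Σ αᵢΔT Lᵢ = 19.3×10⁻⁶×59×500 + 12.3×10⁻⁶×59×550 = 0.9685 mm.
The walls prevent any net length change, so an axial force P (same in every segment) develops. Compatibility: P · Σ Lᵢ/(AᵢEᵢ) = δ_free.
The series flexibility is Σ Lᵢ/(AᵢEᵢ) = 500/(475×103×10³) + 550/(225×197×10³) = 2.263×10⁻⁵ mm/N.
P = 0.9685 / 2.263×10⁻⁵ = 42800 N = 42.8 kN, tensile.
For the brass segment, free thermal change = 19.3×10⁻⁶×59×500 = 0.5693 mm and elastic change from P = 42800×500/(475×103×10³) = 0.4374 mm; these oppose, so the net change is 0.132 mm (segment shortens).

|ΔL| ≈ 0.132 mm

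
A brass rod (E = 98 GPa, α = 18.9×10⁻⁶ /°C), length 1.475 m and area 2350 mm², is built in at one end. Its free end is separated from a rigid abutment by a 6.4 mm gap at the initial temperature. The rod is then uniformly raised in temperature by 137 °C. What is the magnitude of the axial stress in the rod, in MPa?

Unrestrained expansion: δ_free = αΔT L = 18.9×10⁻⁶ × 137 × 1475 = 3.819 mm.
This is smaller than the 6.4 mm clearance, so the rod expands freely without reaching the stop — the stress is zero.

σ ≈ 0 MPa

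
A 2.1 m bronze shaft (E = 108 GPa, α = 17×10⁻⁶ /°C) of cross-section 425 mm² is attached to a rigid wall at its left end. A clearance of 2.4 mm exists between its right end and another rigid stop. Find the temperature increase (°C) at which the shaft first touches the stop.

ΔT ≈ 67.2 °C

The gap closes when αΔT L = 2.4 mm, since the shaft is still unstressed at that instant.
So ΔT = g/(αL) = 2.4/(17×10⁻⁶ × 2100) = 67.23 °C.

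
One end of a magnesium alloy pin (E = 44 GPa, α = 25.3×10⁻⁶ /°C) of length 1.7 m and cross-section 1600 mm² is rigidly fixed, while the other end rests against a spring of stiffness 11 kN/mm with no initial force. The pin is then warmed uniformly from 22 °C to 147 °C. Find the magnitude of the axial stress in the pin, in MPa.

σ ≈ 29.2 MPa (compressive)

If the spring were absent the pin would lengthen by αΔT L = 25.3×10⁻⁶ × 125 × 1700 = 5.376 mm.
Let P be the compressive force at the spring. The pin shortens elastically by PL/(AE) and the spring compresses by P/k; together these equal δ_free.
P [ L/(AE) + 1/k ] = δ_free → P [ 1700/(1600×44×10³) + 1/(11×10³) ] = 5.376.
P = 5.376 / 0.0001151 = 46730 N.
σ = P/A = 46730/1600 = 29.2 MPa.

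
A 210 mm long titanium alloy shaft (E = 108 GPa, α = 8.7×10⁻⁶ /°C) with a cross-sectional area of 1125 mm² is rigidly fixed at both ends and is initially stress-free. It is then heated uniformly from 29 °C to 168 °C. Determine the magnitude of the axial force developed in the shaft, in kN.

With zero net strain, σ = E·αΔT = 108 GPa × 8.7×10⁻⁶ × 139 = 130.6 MPa.
Then P = σA = 130.6 × 1125 mm² = 146.9 kN, compressive.

P ≈ 147 kN (compressive)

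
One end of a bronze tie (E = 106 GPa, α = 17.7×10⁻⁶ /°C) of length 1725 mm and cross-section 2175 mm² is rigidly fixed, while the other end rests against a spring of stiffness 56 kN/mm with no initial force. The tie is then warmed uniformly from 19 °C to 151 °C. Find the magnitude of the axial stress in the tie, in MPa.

σ ≈ 73.1 MPa (compressive)

The unrestrained thermal change is αΔT L = 17.7×10⁻⁶ × 132 × 1725 = 4.03 mm.
With a force P in the spring, the elastic change of the tie is PL/(AE) and that of the spring is P/k; compatibility requires their sum to equal δ_free.
So P = δ_free / [L/(AE) + 1/k] = 4.03 / [ 1725/(2175×106×10³) + 1/(56×10³) ].
P = 4.03 / 2.534×10⁻⁵ = 159100 N.
σ = P/A = 159100/2175 = 73.13 MPa.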